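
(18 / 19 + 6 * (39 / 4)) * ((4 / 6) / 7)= 753 / 133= 5.66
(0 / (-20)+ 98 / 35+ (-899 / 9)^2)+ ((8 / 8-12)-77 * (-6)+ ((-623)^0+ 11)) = 4229654 / 405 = 10443.59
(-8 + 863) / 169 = 855 / 169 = 5.06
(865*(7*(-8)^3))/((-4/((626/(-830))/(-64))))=9133.57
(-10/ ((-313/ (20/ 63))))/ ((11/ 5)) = 1000/ 216909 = 0.00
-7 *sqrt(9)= -21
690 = 690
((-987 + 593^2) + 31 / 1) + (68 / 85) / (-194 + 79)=201648471 / 575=350692.99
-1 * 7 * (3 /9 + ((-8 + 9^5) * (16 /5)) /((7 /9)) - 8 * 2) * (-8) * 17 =3468553112 /15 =231236874.13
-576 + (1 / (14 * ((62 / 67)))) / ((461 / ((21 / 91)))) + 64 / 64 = -2991106099 / 5201924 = -575.00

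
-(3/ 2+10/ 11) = -53/ 22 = -2.41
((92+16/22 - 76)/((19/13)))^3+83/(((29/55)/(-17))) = -311581188693/264750541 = -1176.89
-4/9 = -0.44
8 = 8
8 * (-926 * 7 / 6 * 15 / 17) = -129640 / 17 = -7625.88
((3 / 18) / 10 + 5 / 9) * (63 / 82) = 721 / 1640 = 0.44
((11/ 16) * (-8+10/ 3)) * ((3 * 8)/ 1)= -77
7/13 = 0.54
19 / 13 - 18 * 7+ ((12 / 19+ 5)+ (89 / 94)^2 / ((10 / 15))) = -513157179 / 4364984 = -117.56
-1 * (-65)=65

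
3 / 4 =0.75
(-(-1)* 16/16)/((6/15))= 2.50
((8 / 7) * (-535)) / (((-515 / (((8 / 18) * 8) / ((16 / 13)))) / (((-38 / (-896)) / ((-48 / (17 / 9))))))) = -449293 / 78490944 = -0.01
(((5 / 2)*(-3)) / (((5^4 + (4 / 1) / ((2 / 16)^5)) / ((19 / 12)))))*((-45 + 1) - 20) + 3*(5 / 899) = 2658695 / 118395603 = 0.02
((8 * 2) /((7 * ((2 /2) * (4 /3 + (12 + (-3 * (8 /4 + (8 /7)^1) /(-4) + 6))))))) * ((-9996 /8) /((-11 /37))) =4438224 /10021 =442.89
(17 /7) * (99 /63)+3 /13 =2578 /637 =4.05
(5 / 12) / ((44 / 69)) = 115 / 176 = 0.65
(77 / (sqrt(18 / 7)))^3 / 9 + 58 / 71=58 / 71 + 3195731 * sqrt(14) / 972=12302.60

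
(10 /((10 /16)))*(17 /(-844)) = -0.32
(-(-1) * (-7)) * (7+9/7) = -58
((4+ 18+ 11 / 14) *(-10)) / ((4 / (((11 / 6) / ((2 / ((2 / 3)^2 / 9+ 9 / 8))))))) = -13351745 / 217728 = -61.32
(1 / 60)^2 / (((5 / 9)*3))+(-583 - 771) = -8123999 / 6000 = -1354.00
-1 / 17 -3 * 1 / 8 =-59 / 136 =-0.43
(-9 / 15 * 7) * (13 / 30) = -91 / 50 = -1.82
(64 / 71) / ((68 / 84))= 1344 / 1207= 1.11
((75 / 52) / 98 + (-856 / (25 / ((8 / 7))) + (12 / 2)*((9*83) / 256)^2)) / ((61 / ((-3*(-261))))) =4891080714633 / 31831654400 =153.65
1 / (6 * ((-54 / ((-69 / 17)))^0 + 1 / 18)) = 3 / 19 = 0.16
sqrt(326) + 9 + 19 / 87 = 802 / 87 + sqrt(326) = 27.27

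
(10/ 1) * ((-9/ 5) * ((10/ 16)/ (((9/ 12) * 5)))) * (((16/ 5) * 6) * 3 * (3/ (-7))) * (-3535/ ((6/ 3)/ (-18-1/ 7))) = 16623792/ 7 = 2374827.43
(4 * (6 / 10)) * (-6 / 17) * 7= -504 / 85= -5.93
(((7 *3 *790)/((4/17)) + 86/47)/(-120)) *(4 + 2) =-6627877/1880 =-3525.47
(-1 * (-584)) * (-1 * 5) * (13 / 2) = -18980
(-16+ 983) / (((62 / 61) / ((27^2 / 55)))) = 43001523 / 3410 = 12610.42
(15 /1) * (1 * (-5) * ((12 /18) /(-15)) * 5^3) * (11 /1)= 4583.33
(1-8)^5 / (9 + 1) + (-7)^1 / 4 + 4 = -33569 / 20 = -1678.45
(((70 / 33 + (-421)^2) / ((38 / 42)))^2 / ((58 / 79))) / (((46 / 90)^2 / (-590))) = -79110999796673715782625 / 670110221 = -118056697715514.65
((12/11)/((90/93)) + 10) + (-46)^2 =116992/55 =2127.13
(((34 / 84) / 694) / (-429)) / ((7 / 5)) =-85 / 87531444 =-0.00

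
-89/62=-1.44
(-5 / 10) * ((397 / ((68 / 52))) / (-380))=5161 / 12920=0.40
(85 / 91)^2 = 7225 / 8281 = 0.87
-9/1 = -9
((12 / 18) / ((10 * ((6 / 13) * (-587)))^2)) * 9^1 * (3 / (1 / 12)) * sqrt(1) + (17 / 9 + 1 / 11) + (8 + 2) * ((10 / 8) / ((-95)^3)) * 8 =23160287736347 / 11698823916450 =1.98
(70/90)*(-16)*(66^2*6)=-325248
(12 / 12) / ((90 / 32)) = 16 / 45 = 0.36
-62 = -62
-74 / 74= -1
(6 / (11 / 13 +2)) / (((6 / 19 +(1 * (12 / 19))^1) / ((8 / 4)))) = 494 / 111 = 4.45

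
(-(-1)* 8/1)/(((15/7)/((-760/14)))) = -608/3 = -202.67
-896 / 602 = -64 / 43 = -1.49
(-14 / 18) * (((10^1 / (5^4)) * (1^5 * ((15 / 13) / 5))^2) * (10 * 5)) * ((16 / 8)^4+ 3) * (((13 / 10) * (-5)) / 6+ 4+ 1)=-6251 / 2535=-2.47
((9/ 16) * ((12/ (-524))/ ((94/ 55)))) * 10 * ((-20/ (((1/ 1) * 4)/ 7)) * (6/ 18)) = 86625/ 98512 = 0.88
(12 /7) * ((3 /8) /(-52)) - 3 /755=-8979 /549640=-0.02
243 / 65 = 3.74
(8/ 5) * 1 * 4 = 32/ 5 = 6.40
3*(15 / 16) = 45 / 16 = 2.81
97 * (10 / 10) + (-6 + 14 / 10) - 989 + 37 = -4298 / 5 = -859.60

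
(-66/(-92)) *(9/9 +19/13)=528/299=1.77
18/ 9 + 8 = 10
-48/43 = -1.12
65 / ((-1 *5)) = -13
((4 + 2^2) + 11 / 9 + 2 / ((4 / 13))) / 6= 283 / 108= 2.62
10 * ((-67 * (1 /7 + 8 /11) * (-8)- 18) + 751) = 11993.90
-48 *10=-480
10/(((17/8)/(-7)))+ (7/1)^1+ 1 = -424/17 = -24.94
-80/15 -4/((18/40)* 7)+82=4750/63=75.40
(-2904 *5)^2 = 210830400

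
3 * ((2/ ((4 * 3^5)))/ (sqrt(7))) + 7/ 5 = sqrt(7)/ 1134 + 7/ 5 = 1.40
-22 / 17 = -1.29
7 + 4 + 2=13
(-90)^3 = -729000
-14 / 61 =-0.23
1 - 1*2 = -1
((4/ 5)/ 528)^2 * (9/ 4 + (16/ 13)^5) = 7535941/ 646940923200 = 0.00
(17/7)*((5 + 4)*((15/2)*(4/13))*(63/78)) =6885/169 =40.74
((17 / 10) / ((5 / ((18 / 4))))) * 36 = 1377 / 25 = 55.08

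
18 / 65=0.28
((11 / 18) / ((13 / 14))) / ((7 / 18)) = 22 / 13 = 1.69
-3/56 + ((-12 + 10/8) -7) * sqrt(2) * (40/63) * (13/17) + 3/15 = 41/280 -9230 * sqrt(2)/1071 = -12.04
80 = 80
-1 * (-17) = 17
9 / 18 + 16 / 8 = 5 / 2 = 2.50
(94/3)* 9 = 282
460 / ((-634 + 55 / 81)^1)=-37260 / 51299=-0.73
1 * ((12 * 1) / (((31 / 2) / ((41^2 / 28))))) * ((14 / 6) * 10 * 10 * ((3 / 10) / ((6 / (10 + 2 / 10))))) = 171462 / 31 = 5531.03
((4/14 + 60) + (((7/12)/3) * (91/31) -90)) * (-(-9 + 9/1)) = 0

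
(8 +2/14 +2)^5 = 107349.88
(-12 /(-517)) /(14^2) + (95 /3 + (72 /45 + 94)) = 48360742 /379995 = 127.27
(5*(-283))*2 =-2830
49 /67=0.73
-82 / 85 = -0.96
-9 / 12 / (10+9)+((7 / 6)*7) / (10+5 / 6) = 3529 / 4940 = 0.71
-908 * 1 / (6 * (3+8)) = -454 / 33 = -13.76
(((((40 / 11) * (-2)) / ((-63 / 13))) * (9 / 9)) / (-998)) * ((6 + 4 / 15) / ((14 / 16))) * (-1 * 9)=78208 / 806883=0.10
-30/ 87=-10/ 29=-0.34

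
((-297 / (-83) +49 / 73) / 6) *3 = 12874 / 6059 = 2.12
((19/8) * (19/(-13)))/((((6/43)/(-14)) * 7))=15523/312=49.75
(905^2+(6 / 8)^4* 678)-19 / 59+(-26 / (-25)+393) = 819633.24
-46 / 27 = -1.70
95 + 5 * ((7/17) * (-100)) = -1885/17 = -110.88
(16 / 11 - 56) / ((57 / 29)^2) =-168200 / 11913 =-14.12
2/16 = 1/8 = 0.12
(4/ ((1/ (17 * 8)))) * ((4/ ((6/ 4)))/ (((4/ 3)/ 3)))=3264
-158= -158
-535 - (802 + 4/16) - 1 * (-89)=-4993/4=-1248.25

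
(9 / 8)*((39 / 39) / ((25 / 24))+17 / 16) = 2.28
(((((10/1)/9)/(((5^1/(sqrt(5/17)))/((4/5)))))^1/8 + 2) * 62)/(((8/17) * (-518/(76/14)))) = -10013/3626 - 589 * sqrt(85)/326340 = -2.78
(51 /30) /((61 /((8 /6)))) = 34 /915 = 0.04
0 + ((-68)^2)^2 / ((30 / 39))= 138978944 / 5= 27795788.80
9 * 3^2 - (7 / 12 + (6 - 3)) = 929 / 12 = 77.42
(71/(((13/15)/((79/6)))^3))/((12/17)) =352693.35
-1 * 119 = -119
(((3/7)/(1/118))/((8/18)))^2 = 2537649/196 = 12947.19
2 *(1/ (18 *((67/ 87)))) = 29/ 201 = 0.14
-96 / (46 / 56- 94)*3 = 8064 / 2609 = 3.09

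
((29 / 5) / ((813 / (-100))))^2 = 336400 / 660969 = 0.51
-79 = -79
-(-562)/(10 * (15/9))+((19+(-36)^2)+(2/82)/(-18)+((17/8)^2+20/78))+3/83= 862252894127/637041600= 1353.53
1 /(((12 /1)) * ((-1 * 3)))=-1 /36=-0.03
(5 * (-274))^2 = 1876900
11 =11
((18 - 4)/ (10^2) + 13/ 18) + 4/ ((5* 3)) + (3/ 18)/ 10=1.15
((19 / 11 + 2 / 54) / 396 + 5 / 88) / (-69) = -14413 / 16230456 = -0.00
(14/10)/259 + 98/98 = 186/185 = 1.01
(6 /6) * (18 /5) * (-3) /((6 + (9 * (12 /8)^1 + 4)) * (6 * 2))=-9 /235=-0.04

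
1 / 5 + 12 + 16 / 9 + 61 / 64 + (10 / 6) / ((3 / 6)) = 52601 / 2880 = 18.26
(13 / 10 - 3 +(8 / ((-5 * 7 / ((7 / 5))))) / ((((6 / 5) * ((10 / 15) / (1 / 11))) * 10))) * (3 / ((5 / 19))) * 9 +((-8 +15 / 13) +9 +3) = -6064603 / 35750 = -169.64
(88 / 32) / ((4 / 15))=165 / 16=10.31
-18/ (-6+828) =-3/ 137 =-0.02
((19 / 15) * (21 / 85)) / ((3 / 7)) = 931 / 1275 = 0.73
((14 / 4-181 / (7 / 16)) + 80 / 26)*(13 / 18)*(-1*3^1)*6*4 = 148198 / 7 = 21171.14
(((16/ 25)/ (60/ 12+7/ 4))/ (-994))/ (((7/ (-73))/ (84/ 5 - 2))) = 172864/ 11741625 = 0.01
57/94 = 0.61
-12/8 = -1.50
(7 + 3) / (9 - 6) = 10 / 3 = 3.33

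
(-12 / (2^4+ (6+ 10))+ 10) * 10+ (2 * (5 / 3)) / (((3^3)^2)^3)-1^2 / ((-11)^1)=4926826359053 / 51139504548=96.34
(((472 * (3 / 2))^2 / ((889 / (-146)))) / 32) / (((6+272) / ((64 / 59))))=-1240416 / 123571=-10.04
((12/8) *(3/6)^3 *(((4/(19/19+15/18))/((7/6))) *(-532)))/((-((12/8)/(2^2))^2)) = 14592/11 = 1326.55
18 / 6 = 3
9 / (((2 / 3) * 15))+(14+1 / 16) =1197 / 80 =14.96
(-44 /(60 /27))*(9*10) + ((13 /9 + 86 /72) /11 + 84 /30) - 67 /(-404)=-88930819 /49995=-1778.79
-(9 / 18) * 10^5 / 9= -50000 / 9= -5555.56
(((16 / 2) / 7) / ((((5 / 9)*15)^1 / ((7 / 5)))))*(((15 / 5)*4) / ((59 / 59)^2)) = 288 / 125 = 2.30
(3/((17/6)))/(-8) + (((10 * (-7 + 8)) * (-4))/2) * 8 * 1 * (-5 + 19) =-152329/68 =-2240.13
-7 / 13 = -0.54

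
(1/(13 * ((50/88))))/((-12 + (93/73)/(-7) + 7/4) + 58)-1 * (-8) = 22989576/2872675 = 8.00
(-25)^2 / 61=625 / 61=10.25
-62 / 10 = -31 / 5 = -6.20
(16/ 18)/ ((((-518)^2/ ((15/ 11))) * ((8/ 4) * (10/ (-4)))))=-2/ 2213673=-0.00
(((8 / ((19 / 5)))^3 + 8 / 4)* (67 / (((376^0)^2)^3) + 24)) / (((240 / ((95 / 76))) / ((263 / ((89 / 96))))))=1523.48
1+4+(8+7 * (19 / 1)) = 146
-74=-74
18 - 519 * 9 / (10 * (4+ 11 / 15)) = -11457 / 142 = -80.68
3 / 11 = 0.27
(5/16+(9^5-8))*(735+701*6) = 291723125.06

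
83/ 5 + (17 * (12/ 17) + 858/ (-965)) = 26741/ 965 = 27.71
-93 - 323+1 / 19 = -7903 / 19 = -415.95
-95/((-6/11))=1045/6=174.17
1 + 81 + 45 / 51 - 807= -724.12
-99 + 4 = -95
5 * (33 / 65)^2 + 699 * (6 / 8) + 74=2026441 / 3380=599.54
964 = 964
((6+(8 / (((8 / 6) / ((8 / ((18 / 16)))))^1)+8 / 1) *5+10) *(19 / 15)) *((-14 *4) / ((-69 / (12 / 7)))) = 491264 / 1035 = 474.65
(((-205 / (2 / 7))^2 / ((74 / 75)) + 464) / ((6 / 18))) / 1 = 463737657 / 296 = 1566681.27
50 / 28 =25 / 14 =1.79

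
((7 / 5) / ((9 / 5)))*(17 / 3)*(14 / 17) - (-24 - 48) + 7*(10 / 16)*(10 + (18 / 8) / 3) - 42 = 69691 / 864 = 80.66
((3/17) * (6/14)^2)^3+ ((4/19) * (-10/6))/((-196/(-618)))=-12149622413/10982181203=-1.11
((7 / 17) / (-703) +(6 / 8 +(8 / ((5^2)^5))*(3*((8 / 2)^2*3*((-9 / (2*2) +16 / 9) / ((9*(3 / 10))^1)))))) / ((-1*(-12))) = 1889156973623 / 30250968750000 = 0.06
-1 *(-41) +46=87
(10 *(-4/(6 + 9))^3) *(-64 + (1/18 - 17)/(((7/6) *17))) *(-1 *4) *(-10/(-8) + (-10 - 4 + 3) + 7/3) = 263758976/722925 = 364.85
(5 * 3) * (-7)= -105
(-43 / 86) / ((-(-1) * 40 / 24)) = -3 / 10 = -0.30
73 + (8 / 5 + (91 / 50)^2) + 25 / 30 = 590593 / 7500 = 78.75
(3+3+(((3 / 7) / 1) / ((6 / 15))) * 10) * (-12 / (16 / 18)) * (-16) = 25272 / 7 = 3610.29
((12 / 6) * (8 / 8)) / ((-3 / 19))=-38 / 3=-12.67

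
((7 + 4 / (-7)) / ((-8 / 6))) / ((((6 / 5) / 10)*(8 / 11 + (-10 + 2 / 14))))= 12375 / 2812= 4.40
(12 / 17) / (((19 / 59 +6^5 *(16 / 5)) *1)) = 3540 / 124790863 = 0.00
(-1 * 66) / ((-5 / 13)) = 858 / 5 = 171.60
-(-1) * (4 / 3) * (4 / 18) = 8 / 27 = 0.30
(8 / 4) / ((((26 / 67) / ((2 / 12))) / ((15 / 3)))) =335 / 78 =4.29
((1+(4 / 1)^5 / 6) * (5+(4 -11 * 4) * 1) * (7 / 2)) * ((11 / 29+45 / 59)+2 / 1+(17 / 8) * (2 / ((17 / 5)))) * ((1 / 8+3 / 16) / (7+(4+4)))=-3792694325 / 1971072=-1924.18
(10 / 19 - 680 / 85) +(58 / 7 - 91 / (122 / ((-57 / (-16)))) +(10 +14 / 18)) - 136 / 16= 0.43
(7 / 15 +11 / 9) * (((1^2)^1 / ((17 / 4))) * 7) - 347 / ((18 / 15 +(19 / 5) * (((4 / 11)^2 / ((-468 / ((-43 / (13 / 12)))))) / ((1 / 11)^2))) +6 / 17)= -10824476281 / 221198220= -48.94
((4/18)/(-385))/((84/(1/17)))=-1/2474010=-0.00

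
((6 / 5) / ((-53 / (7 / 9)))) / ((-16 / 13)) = 91 / 6360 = 0.01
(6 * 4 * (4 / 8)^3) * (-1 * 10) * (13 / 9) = -130 / 3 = -43.33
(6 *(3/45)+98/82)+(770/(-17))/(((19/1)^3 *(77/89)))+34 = 850669641/23903615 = 35.59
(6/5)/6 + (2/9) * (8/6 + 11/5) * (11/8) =691/540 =1.28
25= 25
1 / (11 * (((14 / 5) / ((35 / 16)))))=25 / 352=0.07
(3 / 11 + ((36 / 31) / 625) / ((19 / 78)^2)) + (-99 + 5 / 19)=-7573235111 / 76938125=-98.43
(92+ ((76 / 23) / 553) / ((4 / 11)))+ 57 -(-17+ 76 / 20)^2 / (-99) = 47943136 / 317975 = 150.78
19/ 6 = 3.17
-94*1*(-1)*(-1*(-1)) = 94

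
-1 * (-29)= 29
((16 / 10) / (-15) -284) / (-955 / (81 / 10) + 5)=575316 / 228625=2.52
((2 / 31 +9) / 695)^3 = 0.00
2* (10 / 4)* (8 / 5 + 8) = 48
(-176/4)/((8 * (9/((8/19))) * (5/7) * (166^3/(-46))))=1771/488877885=0.00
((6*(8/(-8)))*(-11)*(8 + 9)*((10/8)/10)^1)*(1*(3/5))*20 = 1683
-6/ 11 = -0.55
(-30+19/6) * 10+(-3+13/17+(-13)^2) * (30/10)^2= 62860/51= 1232.55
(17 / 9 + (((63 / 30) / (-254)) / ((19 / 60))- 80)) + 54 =-524188 / 21717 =-24.14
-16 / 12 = -4 / 3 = -1.33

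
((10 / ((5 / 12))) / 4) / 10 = 3 / 5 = 0.60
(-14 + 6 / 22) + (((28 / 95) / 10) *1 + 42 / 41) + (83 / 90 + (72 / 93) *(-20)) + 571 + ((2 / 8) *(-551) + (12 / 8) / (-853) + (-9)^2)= 99317114984207 / 203931060300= 487.01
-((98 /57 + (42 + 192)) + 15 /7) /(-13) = 94907 /5187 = 18.30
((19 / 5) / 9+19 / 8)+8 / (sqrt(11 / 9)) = 1007 / 360+24* sqrt(11) / 11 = 10.03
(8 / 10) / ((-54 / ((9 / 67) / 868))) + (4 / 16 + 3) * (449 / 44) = 1272962057 / 38382960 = 33.16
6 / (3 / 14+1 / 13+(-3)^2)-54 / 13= -77118 / 21983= -3.51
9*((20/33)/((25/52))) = 624/55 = 11.35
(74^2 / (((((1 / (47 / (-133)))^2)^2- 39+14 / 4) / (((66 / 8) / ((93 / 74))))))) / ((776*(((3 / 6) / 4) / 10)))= 108755011944920 / 839987681637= 129.47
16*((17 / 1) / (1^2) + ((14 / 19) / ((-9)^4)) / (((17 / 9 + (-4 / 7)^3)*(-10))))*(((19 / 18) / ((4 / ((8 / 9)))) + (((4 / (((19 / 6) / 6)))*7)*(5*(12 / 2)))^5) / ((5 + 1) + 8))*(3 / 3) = 198418256511962592.69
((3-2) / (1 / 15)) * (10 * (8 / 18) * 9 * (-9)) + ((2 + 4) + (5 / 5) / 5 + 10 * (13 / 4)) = -53613 / 10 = -5361.30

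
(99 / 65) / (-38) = -99 / 2470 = -0.04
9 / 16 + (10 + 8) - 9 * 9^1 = -999 / 16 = -62.44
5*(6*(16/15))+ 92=124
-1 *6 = -6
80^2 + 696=7096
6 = 6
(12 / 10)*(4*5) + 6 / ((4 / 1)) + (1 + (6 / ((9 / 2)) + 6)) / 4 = 331 / 12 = 27.58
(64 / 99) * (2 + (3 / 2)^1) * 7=1568 / 99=15.84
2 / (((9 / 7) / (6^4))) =2016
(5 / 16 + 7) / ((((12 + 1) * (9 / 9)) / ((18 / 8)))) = 81 / 64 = 1.27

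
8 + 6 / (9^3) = 1946 / 243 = 8.01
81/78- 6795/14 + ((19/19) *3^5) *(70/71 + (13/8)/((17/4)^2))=-416167299/1867229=-222.88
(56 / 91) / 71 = 8 / 923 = 0.01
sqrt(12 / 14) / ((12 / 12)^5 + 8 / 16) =2 * sqrt(42) / 21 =0.62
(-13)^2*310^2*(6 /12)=8120450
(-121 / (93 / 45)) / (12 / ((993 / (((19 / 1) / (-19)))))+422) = -54615 / 393638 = -0.14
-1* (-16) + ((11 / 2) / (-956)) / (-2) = 61195 / 3824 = 16.00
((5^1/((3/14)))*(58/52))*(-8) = -208.21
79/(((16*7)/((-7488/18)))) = -2054/7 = -293.43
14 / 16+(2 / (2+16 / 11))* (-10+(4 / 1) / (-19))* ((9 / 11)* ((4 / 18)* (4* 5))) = -59553 / 2888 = -20.62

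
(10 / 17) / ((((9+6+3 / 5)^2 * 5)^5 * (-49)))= -15625 / 3471850633709877060096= -0.00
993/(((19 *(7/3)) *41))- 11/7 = -5590/5453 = -1.03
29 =29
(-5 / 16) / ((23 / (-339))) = 1695 / 368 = 4.61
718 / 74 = 359 / 37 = 9.70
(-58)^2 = 3364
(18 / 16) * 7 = 63 / 8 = 7.88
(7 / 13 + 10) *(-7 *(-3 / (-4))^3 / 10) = -25893 / 8320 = -3.11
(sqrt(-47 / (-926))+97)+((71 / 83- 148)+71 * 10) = 660.08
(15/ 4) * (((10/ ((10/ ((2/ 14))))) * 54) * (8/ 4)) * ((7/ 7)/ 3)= 135/ 7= 19.29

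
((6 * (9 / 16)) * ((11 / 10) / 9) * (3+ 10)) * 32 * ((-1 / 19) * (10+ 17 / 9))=-30602 / 285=-107.38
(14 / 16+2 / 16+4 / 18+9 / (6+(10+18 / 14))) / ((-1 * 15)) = -1898 / 16335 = -0.12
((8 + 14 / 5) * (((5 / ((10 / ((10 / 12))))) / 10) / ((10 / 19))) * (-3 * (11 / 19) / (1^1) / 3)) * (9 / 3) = -297 / 200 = -1.48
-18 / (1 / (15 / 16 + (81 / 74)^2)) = -421011 / 10952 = -38.44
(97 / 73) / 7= 97 / 511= 0.19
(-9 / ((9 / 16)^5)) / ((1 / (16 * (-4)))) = 67108864 / 6561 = 10228.45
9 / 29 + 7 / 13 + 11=4467 / 377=11.85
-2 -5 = -7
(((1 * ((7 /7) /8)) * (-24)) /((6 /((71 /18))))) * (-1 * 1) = 71 /36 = 1.97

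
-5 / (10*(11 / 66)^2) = -18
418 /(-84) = -209 /42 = -4.98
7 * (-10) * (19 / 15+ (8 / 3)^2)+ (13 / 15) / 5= -131911 / 225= -586.27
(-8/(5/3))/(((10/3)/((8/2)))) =-144/25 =-5.76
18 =18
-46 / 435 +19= 8219 / 435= 18.89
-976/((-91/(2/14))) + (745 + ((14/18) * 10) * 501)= 8873153/1911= 4643.20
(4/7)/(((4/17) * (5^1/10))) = 4.86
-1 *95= -95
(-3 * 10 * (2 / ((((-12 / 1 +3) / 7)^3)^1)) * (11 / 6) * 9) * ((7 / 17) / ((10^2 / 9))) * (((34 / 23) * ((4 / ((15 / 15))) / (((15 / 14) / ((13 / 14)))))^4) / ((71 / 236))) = 45573273281536 / 3720178125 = 12250.29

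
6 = 6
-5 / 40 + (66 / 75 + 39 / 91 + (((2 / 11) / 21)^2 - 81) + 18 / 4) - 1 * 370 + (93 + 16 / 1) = -3589235389 / 10672200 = -336.32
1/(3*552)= 1/1656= 0.00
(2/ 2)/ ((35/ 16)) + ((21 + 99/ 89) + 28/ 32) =584237/ 24920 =23.44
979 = 979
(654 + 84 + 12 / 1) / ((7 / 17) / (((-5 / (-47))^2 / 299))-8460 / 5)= 318750 / 3904337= 0.08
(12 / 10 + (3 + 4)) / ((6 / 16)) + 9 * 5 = 1003 / 15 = 66.87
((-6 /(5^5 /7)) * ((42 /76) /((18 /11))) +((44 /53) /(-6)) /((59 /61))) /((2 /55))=-1808607449 /445597500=-4.06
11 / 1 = 11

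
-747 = -747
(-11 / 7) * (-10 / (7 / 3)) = 330 / 49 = 6.73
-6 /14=-3 /7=-0.43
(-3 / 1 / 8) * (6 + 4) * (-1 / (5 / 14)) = 21 / 2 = 10.50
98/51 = 1.92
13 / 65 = 1 / 5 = 0.20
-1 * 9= -9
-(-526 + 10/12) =3151/6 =525.17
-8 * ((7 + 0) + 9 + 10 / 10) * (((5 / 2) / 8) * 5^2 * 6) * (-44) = 280500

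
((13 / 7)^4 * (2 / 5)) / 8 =28561 / 48020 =0.59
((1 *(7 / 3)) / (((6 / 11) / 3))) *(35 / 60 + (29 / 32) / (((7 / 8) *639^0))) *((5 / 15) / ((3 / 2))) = 4.62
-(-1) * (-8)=-8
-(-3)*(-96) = -288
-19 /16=-1.19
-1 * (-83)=83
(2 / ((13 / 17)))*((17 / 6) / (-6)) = -289 / 234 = -1.24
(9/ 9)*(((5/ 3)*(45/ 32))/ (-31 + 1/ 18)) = -675/ 8912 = -0.08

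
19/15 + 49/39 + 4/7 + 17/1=20.09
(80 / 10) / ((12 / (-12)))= -8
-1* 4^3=-64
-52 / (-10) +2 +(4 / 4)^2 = 41 / 5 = 8.20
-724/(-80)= 9.05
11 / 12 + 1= 23 / 12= 1.92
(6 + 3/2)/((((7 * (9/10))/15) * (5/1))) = 3.57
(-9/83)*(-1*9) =81/83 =0.98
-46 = -46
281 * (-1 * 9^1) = -2529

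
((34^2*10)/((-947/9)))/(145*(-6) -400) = 10404/120269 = 0.09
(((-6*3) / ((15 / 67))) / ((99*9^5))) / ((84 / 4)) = -0.00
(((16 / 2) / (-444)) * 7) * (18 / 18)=-0.13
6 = 6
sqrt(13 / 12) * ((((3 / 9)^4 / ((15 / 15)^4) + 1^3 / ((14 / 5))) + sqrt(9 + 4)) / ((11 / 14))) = 5.27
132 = 132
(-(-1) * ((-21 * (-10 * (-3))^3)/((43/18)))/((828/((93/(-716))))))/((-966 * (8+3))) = -313875/89577686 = -0.00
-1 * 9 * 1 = -9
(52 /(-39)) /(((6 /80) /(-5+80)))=-4000 /3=-1333.33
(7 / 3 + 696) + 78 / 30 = 10514 / 15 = 700.93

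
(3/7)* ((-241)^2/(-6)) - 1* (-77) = -57003/14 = -4071.64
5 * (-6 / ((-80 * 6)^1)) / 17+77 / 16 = 4.82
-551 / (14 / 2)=-551 / 7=-78.71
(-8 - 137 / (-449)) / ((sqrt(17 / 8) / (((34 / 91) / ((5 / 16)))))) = -44224 * sqrt(34) / 40859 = -6.31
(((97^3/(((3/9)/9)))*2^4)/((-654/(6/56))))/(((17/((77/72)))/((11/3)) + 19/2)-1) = -11926810764/2369987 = -5032.44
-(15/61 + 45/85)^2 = -646416/1075369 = -0.60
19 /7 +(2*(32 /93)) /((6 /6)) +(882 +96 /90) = 961819 /1085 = 886.47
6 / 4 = 3 / 2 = 1.50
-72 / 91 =-0.79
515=515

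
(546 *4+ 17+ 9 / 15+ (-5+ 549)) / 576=143 / 30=4.77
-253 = -253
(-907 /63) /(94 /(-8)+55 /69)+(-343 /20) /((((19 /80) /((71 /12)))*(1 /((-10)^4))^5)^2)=-7317740428599999999999999999999999999999999909630148 /68752089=-106436626654355186211141900000000000000000000.00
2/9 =0.22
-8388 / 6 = -1398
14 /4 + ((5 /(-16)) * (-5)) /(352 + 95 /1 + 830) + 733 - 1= 15027761 /20432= 735.50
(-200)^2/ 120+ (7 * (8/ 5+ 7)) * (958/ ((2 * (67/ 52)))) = 22713.36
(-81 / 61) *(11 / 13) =-891 / 793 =-1.12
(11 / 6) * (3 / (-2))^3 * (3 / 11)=-27 / 16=-1.69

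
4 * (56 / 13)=224 / 13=17.23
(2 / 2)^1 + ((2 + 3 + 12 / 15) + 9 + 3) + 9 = 139 / 5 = 27.80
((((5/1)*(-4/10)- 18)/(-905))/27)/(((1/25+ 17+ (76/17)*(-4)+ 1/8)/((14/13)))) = -190400/154952109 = -0.00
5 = 5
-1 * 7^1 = -7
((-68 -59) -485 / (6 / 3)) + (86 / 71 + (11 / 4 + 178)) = -53261 / 284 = -187.54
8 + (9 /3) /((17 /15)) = 181 /17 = 10.65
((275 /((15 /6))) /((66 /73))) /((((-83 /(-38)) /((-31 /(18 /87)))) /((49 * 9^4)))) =-222704896365 /83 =-2683191522.47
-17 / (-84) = 17 / 84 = 0.20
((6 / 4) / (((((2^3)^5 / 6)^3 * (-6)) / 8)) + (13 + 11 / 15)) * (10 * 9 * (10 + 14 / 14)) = 14948960091229131 / 1099511627776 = 13596.00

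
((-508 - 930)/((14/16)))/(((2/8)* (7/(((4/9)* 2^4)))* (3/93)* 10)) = -45647872/2205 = -20701.98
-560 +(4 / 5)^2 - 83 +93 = -13734 / 25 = -549.36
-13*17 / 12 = -221 / 12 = -18.42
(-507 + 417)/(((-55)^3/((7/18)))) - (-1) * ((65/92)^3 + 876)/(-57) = -22706726093563/1476918062400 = -15.37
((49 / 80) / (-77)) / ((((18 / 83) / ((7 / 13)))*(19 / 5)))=-4067 / 782496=-0.01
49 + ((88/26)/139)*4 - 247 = -197.90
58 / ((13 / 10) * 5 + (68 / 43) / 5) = 24940 / 2931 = 8.51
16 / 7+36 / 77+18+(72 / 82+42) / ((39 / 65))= 291128 / 3157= 92.22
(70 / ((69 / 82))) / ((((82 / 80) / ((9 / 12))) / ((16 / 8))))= 2800 / 23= 121.74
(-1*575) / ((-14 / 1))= 575 / 14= 41.07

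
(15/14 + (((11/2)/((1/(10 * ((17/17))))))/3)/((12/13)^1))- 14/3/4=4981/252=19.77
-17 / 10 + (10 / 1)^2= 98.30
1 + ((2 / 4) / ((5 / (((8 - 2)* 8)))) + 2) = 39 / 5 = 7.80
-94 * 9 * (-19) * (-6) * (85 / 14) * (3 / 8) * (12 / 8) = -18444915 / 56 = -329373.48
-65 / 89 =-0.73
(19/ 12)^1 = 19/ 12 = 1.58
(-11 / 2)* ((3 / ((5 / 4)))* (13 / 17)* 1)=-858 / 85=-10.09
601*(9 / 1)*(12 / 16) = 16227 / 4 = 4056.75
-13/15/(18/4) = -26/135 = -0.19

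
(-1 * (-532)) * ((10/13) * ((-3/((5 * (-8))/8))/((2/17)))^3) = 54284.87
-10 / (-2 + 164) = -5 / 81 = -0.06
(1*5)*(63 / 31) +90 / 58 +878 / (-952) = 4617619 / 427924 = 10.79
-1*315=-315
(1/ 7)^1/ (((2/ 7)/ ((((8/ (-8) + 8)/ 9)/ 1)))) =7/ 18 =0.39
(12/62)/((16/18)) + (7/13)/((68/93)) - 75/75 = -314/6851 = -0.05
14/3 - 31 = -79/3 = -26.33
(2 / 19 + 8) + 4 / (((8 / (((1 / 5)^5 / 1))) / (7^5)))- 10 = 94333 / 118750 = 0.79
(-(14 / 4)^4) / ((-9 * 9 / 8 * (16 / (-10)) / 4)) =-12005 / 324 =-37.05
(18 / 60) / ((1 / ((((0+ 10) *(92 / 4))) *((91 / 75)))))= 2093 / 25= 83.72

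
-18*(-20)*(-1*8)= -2880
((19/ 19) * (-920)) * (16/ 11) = -14720/ 11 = -1338.18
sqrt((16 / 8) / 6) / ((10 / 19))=19 * sqrt(3) / 30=1.10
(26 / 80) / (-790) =-13 / 31600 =-0.00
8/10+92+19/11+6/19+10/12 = 95.68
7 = 7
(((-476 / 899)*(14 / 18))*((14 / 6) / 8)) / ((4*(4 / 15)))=-29155 / 258912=-0.11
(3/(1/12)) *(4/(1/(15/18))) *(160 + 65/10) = 19980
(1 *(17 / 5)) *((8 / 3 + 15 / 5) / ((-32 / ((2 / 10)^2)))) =-289 / 12000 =-0.02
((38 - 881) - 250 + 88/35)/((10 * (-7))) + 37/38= 385249/23275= 16.55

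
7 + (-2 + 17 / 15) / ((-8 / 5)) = 181 / 24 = 7.54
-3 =-3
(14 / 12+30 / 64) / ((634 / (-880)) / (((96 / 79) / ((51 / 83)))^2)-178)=-15228547840 / 1659202056759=-0.01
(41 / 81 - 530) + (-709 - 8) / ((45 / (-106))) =469573 / 405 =1159.44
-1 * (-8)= 8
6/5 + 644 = 3226/5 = 645.20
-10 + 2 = -8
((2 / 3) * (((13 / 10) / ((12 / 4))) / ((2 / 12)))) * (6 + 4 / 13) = 164 / 15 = 10.93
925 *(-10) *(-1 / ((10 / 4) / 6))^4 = -1534464 / 5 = -306892.80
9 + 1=10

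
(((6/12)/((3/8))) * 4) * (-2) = -32/3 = -10.67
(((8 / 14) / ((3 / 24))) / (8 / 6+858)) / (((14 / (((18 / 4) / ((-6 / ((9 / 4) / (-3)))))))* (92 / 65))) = 1755 / 11621624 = 0.00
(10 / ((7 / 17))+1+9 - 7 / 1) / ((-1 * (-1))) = 191 / 7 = 27.29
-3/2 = -1.50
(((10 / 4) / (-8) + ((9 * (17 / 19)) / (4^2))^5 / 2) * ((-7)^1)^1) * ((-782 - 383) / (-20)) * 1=2509937915679257 / 20771023880192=120.84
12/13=0.92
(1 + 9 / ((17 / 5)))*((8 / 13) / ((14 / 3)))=744 / 1547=0.48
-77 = -77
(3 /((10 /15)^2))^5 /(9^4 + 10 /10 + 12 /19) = 2.14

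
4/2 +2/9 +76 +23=911/9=101.22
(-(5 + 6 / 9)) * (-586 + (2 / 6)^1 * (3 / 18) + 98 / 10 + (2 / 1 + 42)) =814181 / 270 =3015.49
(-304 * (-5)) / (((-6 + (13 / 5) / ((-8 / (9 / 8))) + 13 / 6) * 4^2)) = -91200 / 4031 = -22.62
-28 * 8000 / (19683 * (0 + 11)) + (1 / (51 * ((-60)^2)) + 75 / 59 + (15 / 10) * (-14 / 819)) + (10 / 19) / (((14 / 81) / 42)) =2748592363576087 / 21455658853200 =128.11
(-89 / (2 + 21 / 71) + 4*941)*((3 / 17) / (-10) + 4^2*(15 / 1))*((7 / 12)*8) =57802427109 / 13855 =4171954.32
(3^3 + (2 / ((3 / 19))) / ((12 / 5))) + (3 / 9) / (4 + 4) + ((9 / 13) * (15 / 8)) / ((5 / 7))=3994 / 117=34.14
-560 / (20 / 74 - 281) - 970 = -10054670 / 10387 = -968.01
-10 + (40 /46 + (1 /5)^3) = -26227 /2875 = -9.12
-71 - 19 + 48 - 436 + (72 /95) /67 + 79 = -2539563 /6365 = -398.99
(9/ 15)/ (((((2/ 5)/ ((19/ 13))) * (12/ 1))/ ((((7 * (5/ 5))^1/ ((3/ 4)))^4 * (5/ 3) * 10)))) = 72990400/ 3159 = 23105.54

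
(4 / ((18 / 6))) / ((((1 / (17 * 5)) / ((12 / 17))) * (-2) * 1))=-40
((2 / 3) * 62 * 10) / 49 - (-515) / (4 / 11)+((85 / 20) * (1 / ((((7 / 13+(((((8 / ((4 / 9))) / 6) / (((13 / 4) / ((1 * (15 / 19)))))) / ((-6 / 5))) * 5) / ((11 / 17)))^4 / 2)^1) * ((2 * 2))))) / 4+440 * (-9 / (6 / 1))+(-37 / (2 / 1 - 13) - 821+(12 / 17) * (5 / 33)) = -68582240276659167271109 / 1297867432036032586848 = -52.84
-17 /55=-0.31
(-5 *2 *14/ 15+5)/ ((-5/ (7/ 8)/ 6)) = 91/ 20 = 4.55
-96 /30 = -16 /5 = -3.20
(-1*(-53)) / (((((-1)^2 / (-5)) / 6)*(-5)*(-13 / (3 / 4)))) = -477 / 26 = -18.35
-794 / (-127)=794 / 127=6.25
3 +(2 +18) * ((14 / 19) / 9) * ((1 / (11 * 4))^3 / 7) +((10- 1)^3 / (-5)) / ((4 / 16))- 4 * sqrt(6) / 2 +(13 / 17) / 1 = -89678435191 / 154768680- 2 * sqrt(6) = -584.33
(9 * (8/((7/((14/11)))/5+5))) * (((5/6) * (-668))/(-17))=400800/1037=386.50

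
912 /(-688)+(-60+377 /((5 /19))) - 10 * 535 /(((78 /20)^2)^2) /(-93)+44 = 65478209055692 /46257252795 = 1415.52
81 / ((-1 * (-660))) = 27 / 220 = 0.12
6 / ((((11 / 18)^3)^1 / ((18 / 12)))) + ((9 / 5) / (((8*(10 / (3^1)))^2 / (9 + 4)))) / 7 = 11758713543 / 298144000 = 39.44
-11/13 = -0.85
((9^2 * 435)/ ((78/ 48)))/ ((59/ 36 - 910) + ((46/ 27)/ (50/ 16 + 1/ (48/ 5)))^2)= -2194182108000/ 91891890233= -23.88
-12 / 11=-1.09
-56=-56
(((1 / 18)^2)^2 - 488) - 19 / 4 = -51726923 / 104976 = -492.75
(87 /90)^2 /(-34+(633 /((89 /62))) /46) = -1721527 /44977500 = -0.04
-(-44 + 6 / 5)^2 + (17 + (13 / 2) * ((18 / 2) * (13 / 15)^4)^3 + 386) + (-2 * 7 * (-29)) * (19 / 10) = 68854715967253 / 355957031250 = 193.44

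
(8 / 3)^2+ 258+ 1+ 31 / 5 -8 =11894 / 45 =264.31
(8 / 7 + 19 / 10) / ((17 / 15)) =639 / 238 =2.68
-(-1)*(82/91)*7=6.31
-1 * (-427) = 427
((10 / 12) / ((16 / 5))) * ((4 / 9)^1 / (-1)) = -25 / 216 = -0.12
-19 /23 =-0.83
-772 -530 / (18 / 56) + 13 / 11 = -239551 / 99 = -2419.71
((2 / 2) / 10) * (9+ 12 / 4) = 1.20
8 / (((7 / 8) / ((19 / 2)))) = 608 / 7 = 86.86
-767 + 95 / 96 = -73537 / 96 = -766.01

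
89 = 89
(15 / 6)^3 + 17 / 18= 1193 / 72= 16.57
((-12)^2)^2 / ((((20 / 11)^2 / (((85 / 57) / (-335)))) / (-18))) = 15995232 / 31825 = 502.60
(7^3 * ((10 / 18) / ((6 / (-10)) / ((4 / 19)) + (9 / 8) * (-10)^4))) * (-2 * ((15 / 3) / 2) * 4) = -686000 / 2024487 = -0.34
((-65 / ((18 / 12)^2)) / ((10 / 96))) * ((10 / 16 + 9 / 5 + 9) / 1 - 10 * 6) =13471.47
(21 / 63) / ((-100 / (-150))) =1 / 2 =0.50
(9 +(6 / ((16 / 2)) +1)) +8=18.75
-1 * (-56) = 56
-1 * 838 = -838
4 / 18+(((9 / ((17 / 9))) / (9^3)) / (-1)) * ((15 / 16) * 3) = 499 / 2448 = 0.20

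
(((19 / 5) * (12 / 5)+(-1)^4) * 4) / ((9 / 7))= 7084 / 225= 31.48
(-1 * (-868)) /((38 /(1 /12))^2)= 217 /51984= 0.00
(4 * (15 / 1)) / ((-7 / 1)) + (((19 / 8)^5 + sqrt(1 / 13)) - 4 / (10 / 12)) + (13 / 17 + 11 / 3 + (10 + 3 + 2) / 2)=sqrt(13) / 13 + 4335606571 / 58490880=74.40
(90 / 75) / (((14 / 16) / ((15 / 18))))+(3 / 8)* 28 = 11.64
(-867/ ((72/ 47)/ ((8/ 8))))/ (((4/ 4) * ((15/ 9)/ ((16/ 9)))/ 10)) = -54332/ 9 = -6036.89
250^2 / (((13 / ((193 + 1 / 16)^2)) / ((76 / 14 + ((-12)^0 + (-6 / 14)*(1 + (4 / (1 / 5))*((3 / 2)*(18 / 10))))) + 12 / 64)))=-283126687171875 / 93184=-3038361598.26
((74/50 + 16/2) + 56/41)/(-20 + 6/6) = -11117/19475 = -0.57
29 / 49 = 0.59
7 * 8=56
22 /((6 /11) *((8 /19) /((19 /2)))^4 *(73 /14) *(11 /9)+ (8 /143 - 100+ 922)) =561018037933353 /20963100924143149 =0.03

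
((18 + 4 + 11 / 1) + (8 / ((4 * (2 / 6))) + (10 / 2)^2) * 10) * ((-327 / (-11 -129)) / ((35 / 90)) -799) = -2719969 / 10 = -271996.90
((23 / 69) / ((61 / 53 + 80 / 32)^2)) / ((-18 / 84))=-157304 / 1347921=-0.12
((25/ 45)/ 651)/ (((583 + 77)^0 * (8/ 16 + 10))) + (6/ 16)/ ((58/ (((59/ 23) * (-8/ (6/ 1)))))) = -7232621/ 328268052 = -0.02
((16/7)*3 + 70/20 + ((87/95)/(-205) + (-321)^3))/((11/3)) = -27054637421979/2999150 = -9020768.36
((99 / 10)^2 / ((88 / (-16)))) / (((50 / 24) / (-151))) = 807246 / 625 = 1291.59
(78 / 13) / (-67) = -6 / 67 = -0.09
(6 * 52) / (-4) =-78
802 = 802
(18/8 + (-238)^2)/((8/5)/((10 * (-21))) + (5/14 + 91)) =118957125/191834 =620.10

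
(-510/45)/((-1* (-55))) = -34/165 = -0.21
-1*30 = -30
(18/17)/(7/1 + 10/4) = 36/323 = 0.11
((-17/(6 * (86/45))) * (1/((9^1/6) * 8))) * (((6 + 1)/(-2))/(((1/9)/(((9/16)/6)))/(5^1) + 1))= 80325/229792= 0.35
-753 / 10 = -75.30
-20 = -20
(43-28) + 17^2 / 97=1744 / 97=17.98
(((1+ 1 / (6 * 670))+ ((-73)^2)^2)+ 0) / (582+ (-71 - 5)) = 114160932841 / 2034120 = 56123.01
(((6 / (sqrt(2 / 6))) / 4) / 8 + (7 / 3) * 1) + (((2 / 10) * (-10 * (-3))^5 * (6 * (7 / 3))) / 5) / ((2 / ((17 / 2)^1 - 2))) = 3 * sqrt(3) / 16 + 132678007 / 3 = 44226002.66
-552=-552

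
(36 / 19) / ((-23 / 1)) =-36 / 437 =-0.08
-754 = -754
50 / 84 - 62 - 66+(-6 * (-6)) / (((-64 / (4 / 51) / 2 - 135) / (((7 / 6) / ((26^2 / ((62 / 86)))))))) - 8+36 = -2745747391 / 27621867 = -99.40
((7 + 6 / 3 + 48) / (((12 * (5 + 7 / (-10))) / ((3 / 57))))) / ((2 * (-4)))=-5 / 688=-0.01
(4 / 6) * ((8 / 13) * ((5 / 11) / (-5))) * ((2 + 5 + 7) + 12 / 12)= -0.56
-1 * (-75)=75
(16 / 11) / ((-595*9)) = -16 / 58905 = -0.00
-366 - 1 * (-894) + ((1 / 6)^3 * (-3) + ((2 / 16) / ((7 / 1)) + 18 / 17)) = 2266505 / 4284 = 529.06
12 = 12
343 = 343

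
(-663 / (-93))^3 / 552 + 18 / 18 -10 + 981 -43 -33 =14745184133 / 16444632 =896.66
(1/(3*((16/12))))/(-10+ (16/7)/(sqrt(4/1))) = -7/248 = -0.03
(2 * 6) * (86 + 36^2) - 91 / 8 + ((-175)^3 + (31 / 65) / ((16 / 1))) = -5556514439 / 1040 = -5342802.35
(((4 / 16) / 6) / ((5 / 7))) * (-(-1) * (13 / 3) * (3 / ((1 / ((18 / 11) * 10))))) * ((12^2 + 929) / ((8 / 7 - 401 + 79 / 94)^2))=63413855778 / 758274855899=0.08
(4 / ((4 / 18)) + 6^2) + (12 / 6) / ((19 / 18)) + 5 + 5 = 1252 / 19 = 65.89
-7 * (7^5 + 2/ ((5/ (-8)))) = -117626.60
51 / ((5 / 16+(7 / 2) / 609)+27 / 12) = 70992 / 3575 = 19.86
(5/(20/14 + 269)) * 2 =0.04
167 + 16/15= 2521/15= 168.07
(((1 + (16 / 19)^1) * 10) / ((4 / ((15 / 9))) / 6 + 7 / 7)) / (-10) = -25 / 19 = -1.32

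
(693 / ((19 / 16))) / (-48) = -231 / 19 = -12.16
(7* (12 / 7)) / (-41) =-12 / 41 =-0.29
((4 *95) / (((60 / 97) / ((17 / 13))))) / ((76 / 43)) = 70907 / 156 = 454.53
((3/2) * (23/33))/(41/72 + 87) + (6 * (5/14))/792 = 170629/11651640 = 0.01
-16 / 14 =-8 / 7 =-1.14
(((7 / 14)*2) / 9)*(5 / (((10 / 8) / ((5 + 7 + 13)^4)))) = 1562500 / 9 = 173611.11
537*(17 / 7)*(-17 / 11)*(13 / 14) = -2017509 / 1078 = -1871.53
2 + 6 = 8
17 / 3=5.67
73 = 73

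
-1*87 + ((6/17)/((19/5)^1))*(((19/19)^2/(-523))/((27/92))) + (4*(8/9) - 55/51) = -128506204/1520361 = -84.52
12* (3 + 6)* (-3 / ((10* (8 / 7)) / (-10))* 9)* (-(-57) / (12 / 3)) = 290871 / 8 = 36358.88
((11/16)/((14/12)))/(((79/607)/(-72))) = -180279/553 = -326.00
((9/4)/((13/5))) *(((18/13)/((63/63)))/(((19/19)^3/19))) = 7695/338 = 22.77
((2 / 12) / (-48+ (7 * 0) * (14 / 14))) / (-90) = 0.00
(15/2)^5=759375/32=23730.47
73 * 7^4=175273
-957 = -957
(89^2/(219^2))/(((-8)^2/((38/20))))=150499/30695040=0.00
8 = 8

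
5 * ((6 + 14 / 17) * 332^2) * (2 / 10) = 12785984 / 17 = 752116.71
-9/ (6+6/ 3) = -1.12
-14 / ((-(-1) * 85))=-14 / 85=-0.16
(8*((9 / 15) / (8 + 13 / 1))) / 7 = 8 / 245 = 0.03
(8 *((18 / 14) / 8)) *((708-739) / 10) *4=-15.94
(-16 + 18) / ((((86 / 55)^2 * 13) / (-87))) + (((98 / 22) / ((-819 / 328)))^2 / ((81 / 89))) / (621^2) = -1047432084655988123 / 191334030384241602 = -5.47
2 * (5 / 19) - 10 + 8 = -28 / 19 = -1.47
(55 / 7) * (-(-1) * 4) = 220 / 7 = 31.43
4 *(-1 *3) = -12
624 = 624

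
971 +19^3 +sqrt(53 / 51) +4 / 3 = sqrt(2703) / 51 +23494 / 3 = 7832.35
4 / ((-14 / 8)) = -16 / 7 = -2.29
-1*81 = -81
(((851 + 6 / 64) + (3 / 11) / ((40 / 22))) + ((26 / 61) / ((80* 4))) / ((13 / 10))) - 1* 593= 2520469 / 9760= 258.24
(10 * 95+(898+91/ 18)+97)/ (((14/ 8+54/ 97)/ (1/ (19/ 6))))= 13619188/ 51015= 266.96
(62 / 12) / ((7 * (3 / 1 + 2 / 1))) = 31 / 210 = 0.15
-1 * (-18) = 18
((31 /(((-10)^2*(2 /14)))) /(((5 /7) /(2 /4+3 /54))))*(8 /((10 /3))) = 1519 /375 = 4.05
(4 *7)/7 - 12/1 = -8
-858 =-858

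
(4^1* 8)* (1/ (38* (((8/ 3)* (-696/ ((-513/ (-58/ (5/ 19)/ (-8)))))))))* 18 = 2430/ 15979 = 0.15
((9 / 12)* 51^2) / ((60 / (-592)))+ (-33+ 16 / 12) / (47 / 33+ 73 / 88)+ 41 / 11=-126041798 / 6545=-19257.72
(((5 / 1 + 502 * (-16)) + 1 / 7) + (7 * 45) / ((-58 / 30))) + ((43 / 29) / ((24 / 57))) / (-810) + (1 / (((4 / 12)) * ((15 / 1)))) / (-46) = -247783287161 / 30255120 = -8189.80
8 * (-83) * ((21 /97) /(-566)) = 6972 /27451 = 0.25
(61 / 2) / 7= 61 / 14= 4.36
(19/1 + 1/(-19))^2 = 129600/361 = 359.00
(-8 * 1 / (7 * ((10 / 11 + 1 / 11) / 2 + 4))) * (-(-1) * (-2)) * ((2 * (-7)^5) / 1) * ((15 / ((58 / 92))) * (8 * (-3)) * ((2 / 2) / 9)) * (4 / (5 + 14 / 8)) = 4523868160 / 7047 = 641956.60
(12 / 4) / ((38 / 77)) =231 / 38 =6.08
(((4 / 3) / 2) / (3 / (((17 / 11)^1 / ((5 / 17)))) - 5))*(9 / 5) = -867 / 3200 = -0.27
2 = 2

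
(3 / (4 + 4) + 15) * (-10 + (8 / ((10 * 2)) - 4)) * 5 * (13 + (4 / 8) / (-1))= -52275 / 4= -13068.75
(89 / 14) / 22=89 / 308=0.29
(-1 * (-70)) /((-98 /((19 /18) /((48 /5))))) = -475 /6048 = -0.08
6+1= 7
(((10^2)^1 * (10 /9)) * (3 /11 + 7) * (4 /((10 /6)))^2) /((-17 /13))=-665600 /187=-3559.36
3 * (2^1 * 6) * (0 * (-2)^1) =0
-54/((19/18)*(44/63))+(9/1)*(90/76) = -1377/22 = -62.59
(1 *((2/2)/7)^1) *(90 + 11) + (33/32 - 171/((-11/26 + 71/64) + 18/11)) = -276945217/4761568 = -58.16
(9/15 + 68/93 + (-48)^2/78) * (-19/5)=-3545533/30225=-117.30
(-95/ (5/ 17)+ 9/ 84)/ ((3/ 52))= -117533/ 21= -5596.81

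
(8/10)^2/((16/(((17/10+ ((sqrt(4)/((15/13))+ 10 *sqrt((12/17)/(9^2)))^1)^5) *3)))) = 7592458304 *sqrt(51)/6715456875+ 273797574827/32918906250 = 16.39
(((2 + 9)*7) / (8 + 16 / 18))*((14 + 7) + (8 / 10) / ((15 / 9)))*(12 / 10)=1116423 / 5000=223.28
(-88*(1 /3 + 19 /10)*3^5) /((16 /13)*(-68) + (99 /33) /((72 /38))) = 37250928 /64045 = 581.64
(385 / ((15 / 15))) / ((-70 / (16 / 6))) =-44 / 3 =-14.67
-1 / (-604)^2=-1 / 364816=-0.00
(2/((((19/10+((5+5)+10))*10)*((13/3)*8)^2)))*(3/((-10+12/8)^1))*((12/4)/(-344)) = 27/1154348416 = 0.00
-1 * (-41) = 41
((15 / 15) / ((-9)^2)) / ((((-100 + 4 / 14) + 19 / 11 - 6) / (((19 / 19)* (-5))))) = 385 / 648567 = 0.00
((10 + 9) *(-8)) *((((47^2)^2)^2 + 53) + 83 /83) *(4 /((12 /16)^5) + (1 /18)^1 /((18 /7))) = -14843717992108852850 /243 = -61085259226785402.67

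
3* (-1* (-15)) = 45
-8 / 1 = -8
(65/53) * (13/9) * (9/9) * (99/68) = 9295/3604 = 2.58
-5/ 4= -1.25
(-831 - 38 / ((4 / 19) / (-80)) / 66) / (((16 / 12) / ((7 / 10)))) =-141421 / 440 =-321.41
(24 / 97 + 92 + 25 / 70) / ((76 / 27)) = 3395439 / 103208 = 32.90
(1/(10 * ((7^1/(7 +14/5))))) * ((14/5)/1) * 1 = 49/125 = 0.39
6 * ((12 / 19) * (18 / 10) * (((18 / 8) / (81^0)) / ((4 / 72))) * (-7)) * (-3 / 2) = 275562 / 95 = 2900.65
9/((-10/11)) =-99/10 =-9.90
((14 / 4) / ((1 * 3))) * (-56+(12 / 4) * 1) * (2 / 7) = -53 / 3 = -17.67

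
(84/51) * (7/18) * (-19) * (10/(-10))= 1862/153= 12.17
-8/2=-4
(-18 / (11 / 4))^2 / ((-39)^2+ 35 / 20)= 20736 / 737011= 0.03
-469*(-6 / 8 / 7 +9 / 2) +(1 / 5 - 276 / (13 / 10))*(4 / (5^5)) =-1674173717 / 812500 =-2060.52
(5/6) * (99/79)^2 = 16335/12482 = 1.31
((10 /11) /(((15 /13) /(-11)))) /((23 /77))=-2002 /69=-29.01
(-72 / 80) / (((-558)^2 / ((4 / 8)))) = -1 / 691920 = -0.00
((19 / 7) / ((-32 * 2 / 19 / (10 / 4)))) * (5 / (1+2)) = -3.36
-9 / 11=-0.82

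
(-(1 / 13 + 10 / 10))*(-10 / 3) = 140 / 39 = 3.59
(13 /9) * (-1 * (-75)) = 325 /3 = 108.33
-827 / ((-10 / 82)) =33907 / 5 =6781.40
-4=-4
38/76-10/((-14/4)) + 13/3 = 323/42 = 7.69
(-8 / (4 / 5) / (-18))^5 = 3125 / 59049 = 0.05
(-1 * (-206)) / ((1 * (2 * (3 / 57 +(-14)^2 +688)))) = 1957 / 16797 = 0.12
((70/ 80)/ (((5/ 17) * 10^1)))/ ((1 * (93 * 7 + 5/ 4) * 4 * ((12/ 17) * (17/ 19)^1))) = 2261/ 12523200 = 0.00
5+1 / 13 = 66 / 13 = 5.08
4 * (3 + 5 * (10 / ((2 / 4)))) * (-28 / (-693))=1648 / 99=16.65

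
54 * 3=162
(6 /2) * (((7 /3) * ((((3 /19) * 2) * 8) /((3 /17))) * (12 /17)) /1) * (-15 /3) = -6720 /19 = -353.68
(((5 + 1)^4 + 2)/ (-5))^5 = -3684456744903968/ 3125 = -1179026158369.27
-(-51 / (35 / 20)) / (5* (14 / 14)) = 5.83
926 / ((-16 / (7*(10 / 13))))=-16205 / 52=-311.63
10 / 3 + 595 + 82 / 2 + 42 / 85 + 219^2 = 12393211 / 255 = 48600.83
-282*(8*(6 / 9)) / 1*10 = -15040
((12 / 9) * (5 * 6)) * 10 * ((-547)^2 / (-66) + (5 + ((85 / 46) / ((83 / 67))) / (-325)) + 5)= -1481819610080 / 818961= -1809389.71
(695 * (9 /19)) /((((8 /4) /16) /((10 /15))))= 33360 /19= 1755.79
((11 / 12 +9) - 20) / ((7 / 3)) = -121 / 28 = -4.32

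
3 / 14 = 0.21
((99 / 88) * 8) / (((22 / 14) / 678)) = 42714 / 11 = 3883.09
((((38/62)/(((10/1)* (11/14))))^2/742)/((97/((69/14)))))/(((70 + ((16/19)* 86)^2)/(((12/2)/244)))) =26976447/13993006797405825200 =0.00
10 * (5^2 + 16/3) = 910/3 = 303.33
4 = 4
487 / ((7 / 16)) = 7792 / 7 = 1113.14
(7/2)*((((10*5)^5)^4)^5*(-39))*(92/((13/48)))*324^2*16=-6143683020698156811664509147768997721072992135304957628250122070312500000000000000000000000000000000000000000000000000000000000000000000000000000000000000000000000000000000000000000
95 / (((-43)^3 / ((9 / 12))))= -285 / 318028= -0.00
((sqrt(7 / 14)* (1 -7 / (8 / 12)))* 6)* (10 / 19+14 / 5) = -474* sqrt(2) / 5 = -134.07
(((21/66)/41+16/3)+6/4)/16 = 0.43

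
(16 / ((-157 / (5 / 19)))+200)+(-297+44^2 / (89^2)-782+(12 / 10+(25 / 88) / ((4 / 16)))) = -2277986445639 / 2599117730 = -876.45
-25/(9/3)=-25/3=-8.33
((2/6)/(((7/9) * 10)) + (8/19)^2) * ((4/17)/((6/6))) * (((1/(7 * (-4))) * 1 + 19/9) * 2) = 2909449/13532085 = 0.22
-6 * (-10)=60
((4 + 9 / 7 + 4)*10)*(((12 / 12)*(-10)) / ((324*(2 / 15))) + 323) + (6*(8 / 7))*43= 11440631 / 378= 30266.22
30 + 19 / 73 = 2209 / 73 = 30.26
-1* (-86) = 86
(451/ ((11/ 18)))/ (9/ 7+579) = 861/ 677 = 1.27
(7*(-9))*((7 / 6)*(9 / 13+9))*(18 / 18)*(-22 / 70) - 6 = 14163 / 65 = 217.89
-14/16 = -7/8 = -0.88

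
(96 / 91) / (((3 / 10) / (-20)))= -6400 / 91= -70.33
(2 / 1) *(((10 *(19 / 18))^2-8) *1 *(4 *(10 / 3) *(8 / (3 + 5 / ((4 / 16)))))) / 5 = 1072256 / 5589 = 191.85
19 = 19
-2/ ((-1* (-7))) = -2/ 7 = -0.29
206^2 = 42436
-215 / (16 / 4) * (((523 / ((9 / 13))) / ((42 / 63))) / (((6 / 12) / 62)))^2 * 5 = -47755339213075 / 9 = -5306148801452.78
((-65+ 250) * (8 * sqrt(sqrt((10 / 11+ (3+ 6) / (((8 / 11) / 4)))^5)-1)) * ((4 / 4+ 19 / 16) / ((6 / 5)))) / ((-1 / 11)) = -32375 * sqrt(-234256+ 27057382 * sqrt(24398)) / 528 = -3986073.12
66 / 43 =1.53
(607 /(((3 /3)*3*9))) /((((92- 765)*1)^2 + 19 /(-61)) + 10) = 37027 /745990020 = 0.00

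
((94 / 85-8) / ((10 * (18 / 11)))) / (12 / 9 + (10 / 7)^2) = -0.12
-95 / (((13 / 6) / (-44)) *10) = 2508 / 13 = 192.92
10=10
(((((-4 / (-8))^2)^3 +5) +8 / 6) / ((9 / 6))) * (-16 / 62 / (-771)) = 1219 / 860436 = 0.00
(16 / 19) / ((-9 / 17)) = -272 / 171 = -1.59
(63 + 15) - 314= -236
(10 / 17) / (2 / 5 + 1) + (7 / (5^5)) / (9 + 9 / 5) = 1688333 / 4016250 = 0.42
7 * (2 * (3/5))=42/5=8.40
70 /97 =0.72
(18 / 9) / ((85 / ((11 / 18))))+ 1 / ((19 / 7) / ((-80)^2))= 34272209 / 14535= 2357.91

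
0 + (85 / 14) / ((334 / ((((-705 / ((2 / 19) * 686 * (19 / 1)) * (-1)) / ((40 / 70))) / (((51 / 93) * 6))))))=36425 / 7331968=0.00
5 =5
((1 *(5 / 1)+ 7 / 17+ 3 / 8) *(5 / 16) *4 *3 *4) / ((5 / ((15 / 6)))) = 11805 / 272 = 43.40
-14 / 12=-7 / 6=-1.17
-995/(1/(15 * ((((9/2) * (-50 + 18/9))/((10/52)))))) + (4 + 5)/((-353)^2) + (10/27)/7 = 394805006147551/23551101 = 16763760.05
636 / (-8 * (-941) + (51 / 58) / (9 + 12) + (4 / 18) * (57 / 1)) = 774648 / 9184583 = 0.08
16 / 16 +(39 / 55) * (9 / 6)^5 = 11237 / 1760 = 6.38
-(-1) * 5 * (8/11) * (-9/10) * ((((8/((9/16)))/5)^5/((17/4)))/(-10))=274877906944/19170421875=14.34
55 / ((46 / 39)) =2145 / 46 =46.63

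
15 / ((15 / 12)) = 12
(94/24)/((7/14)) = 47/6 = 7.83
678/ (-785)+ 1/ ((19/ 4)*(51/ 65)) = -452882/ 760665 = -0.60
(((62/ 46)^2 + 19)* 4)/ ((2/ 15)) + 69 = 693.50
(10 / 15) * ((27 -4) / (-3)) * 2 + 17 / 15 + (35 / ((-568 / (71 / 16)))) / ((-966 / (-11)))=-2409017 / 264960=-9.09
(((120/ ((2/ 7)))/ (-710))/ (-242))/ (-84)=-1/ 34364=-0.00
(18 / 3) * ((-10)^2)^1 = 600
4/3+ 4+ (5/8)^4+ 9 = 178003/12288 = 14.49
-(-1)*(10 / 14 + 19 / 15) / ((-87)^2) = 208 / 794745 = 0.00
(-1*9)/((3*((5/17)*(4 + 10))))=-51/70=-0.73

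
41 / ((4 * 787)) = 41 / 3148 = 0.01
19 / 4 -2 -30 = -109 / 4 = -27.25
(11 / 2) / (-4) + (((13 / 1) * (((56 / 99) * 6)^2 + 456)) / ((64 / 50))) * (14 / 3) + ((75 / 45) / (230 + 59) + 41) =167668809131 / 7553304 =22198.08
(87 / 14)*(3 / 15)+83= 5897 / 70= 84.24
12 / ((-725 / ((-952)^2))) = -10875648 / 725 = -15000.89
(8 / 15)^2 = 64 / 225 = 0.28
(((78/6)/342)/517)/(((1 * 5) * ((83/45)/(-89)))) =-0.00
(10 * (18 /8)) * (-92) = -2070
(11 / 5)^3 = 10.65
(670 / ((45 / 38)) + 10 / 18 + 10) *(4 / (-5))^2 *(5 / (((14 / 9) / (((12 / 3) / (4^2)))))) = 1482 / 5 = 296.40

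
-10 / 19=-0.53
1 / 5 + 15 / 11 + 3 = 251 / 55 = 4.56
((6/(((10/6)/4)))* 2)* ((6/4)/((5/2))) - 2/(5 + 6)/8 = 18983/1100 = 17.26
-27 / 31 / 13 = -27 / 403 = -0.07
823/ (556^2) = 823/ 309136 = 0.00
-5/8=-0.62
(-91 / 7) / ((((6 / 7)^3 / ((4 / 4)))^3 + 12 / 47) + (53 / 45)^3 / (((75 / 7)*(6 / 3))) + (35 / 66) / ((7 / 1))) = -19.79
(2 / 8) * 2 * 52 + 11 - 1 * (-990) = 1027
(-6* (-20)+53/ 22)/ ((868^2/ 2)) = 2693/ 8287664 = 0.00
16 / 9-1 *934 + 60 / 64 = -134105 / 144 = -931.28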